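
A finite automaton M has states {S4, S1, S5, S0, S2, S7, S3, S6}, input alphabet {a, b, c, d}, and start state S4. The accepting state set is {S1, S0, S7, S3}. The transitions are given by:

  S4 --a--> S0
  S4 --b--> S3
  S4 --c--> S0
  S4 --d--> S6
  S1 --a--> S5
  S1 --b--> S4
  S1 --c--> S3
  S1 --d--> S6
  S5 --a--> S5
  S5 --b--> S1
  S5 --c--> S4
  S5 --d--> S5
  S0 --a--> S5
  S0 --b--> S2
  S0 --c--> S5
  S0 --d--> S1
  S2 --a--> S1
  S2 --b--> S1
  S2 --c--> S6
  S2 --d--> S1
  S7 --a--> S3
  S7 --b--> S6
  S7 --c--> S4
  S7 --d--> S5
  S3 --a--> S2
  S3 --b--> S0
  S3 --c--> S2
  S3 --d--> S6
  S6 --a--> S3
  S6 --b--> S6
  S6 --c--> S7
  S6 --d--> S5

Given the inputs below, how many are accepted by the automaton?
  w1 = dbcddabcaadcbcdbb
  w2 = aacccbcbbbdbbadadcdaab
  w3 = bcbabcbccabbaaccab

2

w1: S4 → S6 → S6 → S7 → S5 → S5 → S5 → S1 → S3 → S2 → S1 → S6 → S7 → S6 → S7 → S5 → S1 → S4  → end S4, rejected
w2: S4 → S0 → S5 → S4 → S0 → S5 → S1 → S3 → S0 → S2 → S1 → S6 → S6 → S6 → S3 → S6 → S3 → S6 → S7 → S5 → S5 → S5 → S1  → end S1, accepted
w3: S4 → S3 → S2 → S1 → S5 → S1 → S3 → S0 → S5 → S4 → S0 → S2 → S1 → S5 → S5 → S4 → S0 → S5 → S1  → end S1, accepted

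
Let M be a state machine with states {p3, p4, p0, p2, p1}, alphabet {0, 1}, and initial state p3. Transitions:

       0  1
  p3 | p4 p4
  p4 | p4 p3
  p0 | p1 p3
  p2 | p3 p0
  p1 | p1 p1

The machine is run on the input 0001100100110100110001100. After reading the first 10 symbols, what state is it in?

p4

Trace: p3 -0-> p4 -0-> p4 -0-> p4 -1-> p3 -1-> p4 -0-> p4 -0-> p4 -1-> p3 -0-> p4 -0-> p4
After 10 symbols: p4.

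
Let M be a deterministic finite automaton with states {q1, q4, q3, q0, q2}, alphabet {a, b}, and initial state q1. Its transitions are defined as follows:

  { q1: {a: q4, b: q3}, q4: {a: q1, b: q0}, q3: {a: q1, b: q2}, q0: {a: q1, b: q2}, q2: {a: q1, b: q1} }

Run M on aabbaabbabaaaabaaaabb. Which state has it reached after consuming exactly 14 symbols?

start at q1
read 'a': q1 → q4
read 'a': q4 → q1
read 'b': q1 → q3
read 'b': q3 → q2
read 'a': q2 → q1
read 'a': q1 → q4
read 'b': q4 → q0
read 'b': q0 → q2
read 'a': q2 → q1
read 'b': q1 → q3
read 'a': q3 → q1
read 'a': q1 → q4
read 'a': q4 → q1
read 'a': q1 → q4
After 14 symbols: q4.

q4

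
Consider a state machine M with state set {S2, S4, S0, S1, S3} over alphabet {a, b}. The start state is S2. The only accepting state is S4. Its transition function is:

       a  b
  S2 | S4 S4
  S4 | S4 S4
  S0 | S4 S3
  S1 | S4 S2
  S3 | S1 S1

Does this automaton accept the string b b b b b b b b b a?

Yes

start at S2
read 'b': S2 → S4
read 'b': S4 → S4
read 'b': S4 → S4
read 'b': S4 → S4
read 'b': S4 → S4
read 'b': S4 → S4
read 'b': S4 → S4
read 'b': S4 → S4
read 'b': S4 → S4
read 'a': S4 → S4
End state S4 is accepting.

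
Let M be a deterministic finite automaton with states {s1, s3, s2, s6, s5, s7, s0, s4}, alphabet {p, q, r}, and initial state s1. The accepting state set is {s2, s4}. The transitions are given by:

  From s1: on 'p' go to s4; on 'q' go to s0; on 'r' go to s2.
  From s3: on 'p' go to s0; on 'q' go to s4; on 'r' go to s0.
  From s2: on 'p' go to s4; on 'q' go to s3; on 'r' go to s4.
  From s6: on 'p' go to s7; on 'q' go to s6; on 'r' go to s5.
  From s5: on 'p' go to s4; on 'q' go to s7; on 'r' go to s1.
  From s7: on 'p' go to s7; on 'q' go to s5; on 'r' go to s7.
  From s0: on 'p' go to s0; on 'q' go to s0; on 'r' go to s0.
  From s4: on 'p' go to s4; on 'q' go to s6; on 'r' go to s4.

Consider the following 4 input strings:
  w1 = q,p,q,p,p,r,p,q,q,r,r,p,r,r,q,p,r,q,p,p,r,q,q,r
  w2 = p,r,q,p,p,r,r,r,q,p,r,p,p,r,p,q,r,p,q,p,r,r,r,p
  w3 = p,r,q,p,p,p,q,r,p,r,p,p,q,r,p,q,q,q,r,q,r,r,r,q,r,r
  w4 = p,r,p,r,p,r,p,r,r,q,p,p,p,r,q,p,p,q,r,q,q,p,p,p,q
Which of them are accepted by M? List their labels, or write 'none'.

w1: Trace: s1 -q-> s0 -p-> s0 -q-> s0 -p-> s0 -p-> s0 -r-> s0 -p-> s0 -q-> s0 -q-> s0 -r-> s0 -r-> s0 -p-> s0 -r-> s0 -r-> s0 -q-> s0 -p-> s0 -r-> s0 -q-> s0 -p-> s0 -p-> s0 -r-> s0 -q-> s0 -q-> s0 -r-> s0  → end s0, rejected
w2: Trace: s1 -p-> s4 -r-> s4 -q-> s6 -p-> s7 -p-> s7 -r-> s7 -r-> s7 -r-> s7 -q-> s5 -p-> s4 -r-> s4 -p-> s4 -p-> s4 -r-> s4 -p-> s4 -q-> s6 -r-> s5 -p-> s4 -q-> s6 -p-> s7 -r-> s7 -r-> s7 -r-> s7 -p-> s7  → end s7, rejected
w3: Trace: s1 -p-> s4 -r-> s4 -q-> s6 -p-> s7 -p-> s7 -p-> s7 -q-> s5 -r-> s1 -p-> s4 -r-> s4 -p-> s4 -p-> s4 -q-> s6 -r-> s5 -p-> s4 -q-> s6 -q-> s6 -q-> s6 -r-> s5 -q-> s7 -r-> s7 -r-> s7 -r-> s7 -q-> s5 -r-> s1 -r-> s2  → end s2, accepted
w4: Trace: s1 -p-> s4 -r-> s4 -p-> s4 -r-> s4 -p-> s4 -r-> s4 -p-> s4 -r-> s4 -r-> s4 -q-> s6 -p-> s7 -p-> s7 -p-> s7 -r-> s7 -q-> s5 -p-> s4 -p-> s4 -q-> s6 -r-> s5 -q-> s7 -q-> s5 -p-> s4 -p-> s4 -p-> s4 -q-> s6  → end s6, rejected

w3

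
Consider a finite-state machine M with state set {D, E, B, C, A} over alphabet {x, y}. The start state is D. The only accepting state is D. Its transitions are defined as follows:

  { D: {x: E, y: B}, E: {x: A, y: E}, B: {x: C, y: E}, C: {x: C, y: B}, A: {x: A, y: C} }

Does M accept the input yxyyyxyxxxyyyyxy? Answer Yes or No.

D → B → C → B → E → E → A → C → C → C → C → B → E → E → E → A → C
End state C is not accepting.

No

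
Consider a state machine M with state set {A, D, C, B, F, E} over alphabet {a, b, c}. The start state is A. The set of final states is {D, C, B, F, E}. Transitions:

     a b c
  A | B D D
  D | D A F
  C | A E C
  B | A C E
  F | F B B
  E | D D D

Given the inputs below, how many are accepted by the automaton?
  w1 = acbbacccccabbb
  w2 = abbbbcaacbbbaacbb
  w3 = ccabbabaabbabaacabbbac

w1: Trace: A -a-> B -c-> E -b-> D -b-> A -a-> B -c-> E -c-> D -c-> F -c-> B -c-> E -a-> D -b-> A -b-> D -b-> A  → end A, rejected
w2: Trace: A -a-> B -b-> C -b-> E -b-> D -b-> A -c-> D -a-> D -a-> D -c-> F -b-> B -b-> C -b-> E -a-> D -a-> D -c-> F -b-> B -b-> C  → end C, accepted
w3: Trace: A -c-> D -c-> F -a-> F -b-> B -b-> C -a-> A -b-> D -a-> D -a-> D -b-> A -b-> D -a-> D -b-> A -a-> B -a-> A -c-> D -a-> D -b-> A -b-> D -b-> A -a-> B -c-> E  → end E, accepted

2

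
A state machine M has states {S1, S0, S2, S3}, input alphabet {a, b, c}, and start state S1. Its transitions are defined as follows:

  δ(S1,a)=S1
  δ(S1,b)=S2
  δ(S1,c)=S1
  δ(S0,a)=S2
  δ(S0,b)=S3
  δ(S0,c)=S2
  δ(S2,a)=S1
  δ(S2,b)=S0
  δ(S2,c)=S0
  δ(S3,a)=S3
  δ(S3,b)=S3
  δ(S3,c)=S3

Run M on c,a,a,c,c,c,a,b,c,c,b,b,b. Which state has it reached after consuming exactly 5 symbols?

S1 → S1 → S1 → S1 → S1 → S1
After 5 symbols: S1.

S1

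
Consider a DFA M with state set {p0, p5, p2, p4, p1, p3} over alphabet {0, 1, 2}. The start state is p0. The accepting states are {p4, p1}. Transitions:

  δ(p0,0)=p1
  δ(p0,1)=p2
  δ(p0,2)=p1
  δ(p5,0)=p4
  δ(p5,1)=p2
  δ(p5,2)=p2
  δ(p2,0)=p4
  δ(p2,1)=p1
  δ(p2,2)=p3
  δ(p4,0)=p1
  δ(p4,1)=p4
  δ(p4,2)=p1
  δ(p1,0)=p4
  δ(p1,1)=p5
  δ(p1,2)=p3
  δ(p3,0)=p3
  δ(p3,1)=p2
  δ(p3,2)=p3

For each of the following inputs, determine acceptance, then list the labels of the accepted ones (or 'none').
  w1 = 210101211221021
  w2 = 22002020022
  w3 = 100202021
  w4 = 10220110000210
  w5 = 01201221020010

w1: p0 → p1 → p5 → p4 → p4 → p1 → p5 → p2 → p1 → p5 → p2 → p3 → p2 → p4 → p1 → p5  → end p5, rejected
w2: p0 → p1 → p3 → p3 → p3 → p3 → p3 → p3 → p3 → p3 → p3 → p3  → end p3, rejected
w3: p0 → p2 → p4 → p1 → p3 → p3 → p3 → p3 → p3 → p2  → end p2, rejected
w4: p0 → p2 → p4 → p1 → p3 → p3 → p2 → p1 → p4 → p1 → p4 → p1 → p3 → p2 → p4  → end p4, accepted
w5: p0 → p1 → p5 → p2 → p4 → p4 → p1 → p3 → p2 → p4 → p1 → p4 → p1 → p5 → p4  → end p4, accepted

w4, w5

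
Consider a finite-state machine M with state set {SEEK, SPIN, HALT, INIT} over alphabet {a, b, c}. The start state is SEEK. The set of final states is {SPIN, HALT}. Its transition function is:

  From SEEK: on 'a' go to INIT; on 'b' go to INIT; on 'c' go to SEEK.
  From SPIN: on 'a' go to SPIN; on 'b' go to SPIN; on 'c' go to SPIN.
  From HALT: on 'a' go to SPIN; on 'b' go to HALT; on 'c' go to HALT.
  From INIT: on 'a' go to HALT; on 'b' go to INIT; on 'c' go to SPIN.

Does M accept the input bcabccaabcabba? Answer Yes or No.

start at SEEK
read 'b': SEEK → INIT
read 'c': INIT → SPIN
read 'a': SPIN → SPIN
read 'b': SPIN → SPIN
read 'c': SPIN → SPIN
read 'c': SPIN → SPIN
read 'a': SPIN → SPIN
read 'a': SPIN → SPIN
read 'b': SPIN → SPIN
read 'c': SPIN → SPIN
read 'a': SPIN → SPIN
read 'b': SPIN → SPIN
read 'b': SPIN → SPIN
read 'a': SPIN → SPIN
End state SPIN is accepting.

Yes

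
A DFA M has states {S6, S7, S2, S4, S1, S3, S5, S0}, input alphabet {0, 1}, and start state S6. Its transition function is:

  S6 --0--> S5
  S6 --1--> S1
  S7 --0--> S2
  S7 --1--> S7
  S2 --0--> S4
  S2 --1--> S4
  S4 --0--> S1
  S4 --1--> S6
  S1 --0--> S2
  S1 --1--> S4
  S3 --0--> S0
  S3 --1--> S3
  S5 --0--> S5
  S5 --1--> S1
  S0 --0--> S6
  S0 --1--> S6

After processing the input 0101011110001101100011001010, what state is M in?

S1

Trace: S6 -0-> S5 -1-> S1 -0-> S2 -1-> S4 -0-> S1 -1-> S4 -1-> S6 -1-> S1 -1-> S4 -0-> S1 -0-> S2 -0-> S4 -1-> S6 -1-> S1 -0-> S2 -1-> S4 -1-> S6 -0-> S5 -0-> S5 -0-> S5 -1-> S1 -1-> S4 -0-> S1 -0-> S2 -1-> S4 -0-> S1 -1-> S4 -0-> S1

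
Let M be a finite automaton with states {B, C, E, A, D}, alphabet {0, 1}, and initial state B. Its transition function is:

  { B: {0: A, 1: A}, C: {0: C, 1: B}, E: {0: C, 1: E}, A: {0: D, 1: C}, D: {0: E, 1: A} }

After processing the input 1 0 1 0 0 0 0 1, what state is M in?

B

Trace: B -1-> A -0-> D -1-> A -0-> D -0-> E -0-> C -0-> C -1-> B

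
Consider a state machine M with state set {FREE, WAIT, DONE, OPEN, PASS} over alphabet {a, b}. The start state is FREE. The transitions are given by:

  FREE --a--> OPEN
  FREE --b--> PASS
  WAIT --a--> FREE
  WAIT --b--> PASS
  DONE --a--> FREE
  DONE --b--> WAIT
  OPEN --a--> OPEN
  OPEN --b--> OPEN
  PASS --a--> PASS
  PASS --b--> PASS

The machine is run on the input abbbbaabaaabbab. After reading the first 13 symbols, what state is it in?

Trace: FREE -a-> OPEN -b-> OPEN -b-> OPEN -b-> OPEN -b-> OPEN -a-> OPEN -a-> OPEN -b-> OPEN -a-> OPEN -a-> OPEN -a-> OPEN -b-> OPEN -b-> OPEN
After 13 symbols: OPEN.

OPEN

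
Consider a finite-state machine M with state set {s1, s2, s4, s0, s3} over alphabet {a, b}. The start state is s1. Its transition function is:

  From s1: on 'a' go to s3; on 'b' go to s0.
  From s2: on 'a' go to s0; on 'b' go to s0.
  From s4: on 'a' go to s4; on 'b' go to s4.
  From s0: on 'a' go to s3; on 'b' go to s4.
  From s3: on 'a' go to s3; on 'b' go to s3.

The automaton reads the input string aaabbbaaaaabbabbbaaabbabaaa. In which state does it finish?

s3

Trace: s1 -a-> s3 -a-> s3 -a-> s3 -b-> s3 -b-> s3 -b-> s3 -a-> s3 -a-> s3 -a-> s3 -a-> s3 -a-> s3 -b-> s3 -b-> s3 -a-> s3 -b-> s3 -b-> s3 -b-> s3 -a-> s3 -a-> s3 -a-> s3 -b-> s3 -b-> s3 -a-> s3 -b-> s3 -a-> s3 -a-> s3 -a-> s3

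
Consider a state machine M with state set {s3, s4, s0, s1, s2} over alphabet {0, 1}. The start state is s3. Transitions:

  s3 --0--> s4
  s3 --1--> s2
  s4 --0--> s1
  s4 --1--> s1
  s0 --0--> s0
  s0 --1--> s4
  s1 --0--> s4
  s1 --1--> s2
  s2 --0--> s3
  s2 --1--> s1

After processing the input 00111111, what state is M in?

s1

start at s3
read '0': s3 → s4
read '0': s4 → s1
read '1': s1 → s2
read '1': s2 → s1
read '1': s1 → s2
read '1': s2 → s1
read '1': s1 → s2
read '1': s2 → s1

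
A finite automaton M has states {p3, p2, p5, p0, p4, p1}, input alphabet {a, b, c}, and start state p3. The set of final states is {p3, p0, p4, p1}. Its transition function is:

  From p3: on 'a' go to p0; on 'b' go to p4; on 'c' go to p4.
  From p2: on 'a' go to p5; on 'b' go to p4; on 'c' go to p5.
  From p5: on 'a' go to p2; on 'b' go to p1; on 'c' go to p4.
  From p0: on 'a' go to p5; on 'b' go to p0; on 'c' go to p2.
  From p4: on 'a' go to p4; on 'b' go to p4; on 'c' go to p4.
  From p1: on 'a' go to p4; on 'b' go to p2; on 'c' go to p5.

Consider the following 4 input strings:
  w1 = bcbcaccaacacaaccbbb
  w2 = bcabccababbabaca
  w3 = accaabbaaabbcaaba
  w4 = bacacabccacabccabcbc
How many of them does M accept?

w1:
  start at p3
  read 'b': p3 → p4
  read 'c': p4 → p4
  read 'b': p4 → p4
  read 'c': p4 → p4
  read 'a': p4 → p4
  read 'c': p4 → p4
  read 'c': p4 → p4
  read 'a': p4 → p4
  read 'a': p4 → p4
  read 'c': p4 → p4
  read 'a': p4 → p4
  read 'c': p4 → p4
  read 'a': p4 → p4
  read 'a': p4 → p4
  read 'c': p4 → p4
  read 'c': p4 → p4
  read 'b': p4 → p4
  read 'b': p4 → p4
  read 'b': p4 → p4
  end p4, accepted
w2:
  start at p3
  read 'b': p3 → p4
  read 'c': p4 → p4
  read 'a': p4 → p4
  read 'b': p4 → p4
  read 'c': p4 → p4
  read 'c': p4 → p4
  read 'a': p4 → p4
  read 'b': p4 → p4
  read 'a': p4 → p4
  read 'b': p4 → p4
  read 'b': p4 → p4
  read 'a': p4 → p4
  read 'b': p4 → p4
  read 'a': p4 → p4
  read 'c': p4 → p4
  read 'a': p4 → p4
  end p4, accepted
w3:
  start at p3
  read 'a': p3 → p0
  read 'c': p0 → p2
  read 'c': p2 → p5
  read 'a': p5 → p2
  read 'a': p2 → p5
  read 'b': p5 → p1
  read 'b': p1 → p2
  read 'a': p2 → p5
  read 'a': p5 → p2
  read 'a': p2 → p5
  read 'b': p5 → p1
  read 'b': p1 → p2
  read 'c': p2 → p5
  read 'a': p5 → p2
  read 'a': p2 → p5
  read 'b': p5 → p1
  read 'a': p1 → p4
  end p4, accepted
w4:
  start at p3
  read 'b': p3 → p4
  read 'a': p4 → p4
  read 'c': p4 → p4
  read 'a': p4 → p4
  read 'c': p4 → p4
  read 'a': p4 → p4
  read 'b': p4 → p4
  read 'c': p4 → p4
  read 'c': p4 → p4
  read 'a': p4 → p4
  read 'c': p4 → p4
  read 'a': p4 → p4
  read 'b': p4 → p4
  read 'c': p4 → p4
  read 'c': p4 → p4
  read 'a': p4 → p4
  read 'b': p4 → p4
  read 'c': p4 → p4
  read 'b': p4 → p4
  read 'c': p4 → p4
  end p4, accepted

4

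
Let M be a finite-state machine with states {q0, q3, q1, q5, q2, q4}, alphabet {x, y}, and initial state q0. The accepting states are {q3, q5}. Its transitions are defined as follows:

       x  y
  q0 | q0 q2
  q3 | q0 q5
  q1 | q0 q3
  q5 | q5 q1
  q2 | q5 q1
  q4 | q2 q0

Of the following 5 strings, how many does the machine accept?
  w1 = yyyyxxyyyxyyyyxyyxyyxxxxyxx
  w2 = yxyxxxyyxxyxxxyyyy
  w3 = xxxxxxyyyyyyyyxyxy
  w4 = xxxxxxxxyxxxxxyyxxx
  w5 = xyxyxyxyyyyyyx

2

w1: Trace: q0 -y-> q2 -y-> q1 -y-> q3 -y-> q5 -x-> q5 -x-> q5 -y-> q1 -y-> q3 -y-> q5 -x-> q5 -y-> q1 -y-> q3 -y-> q5 -y-> q1 -x-> q0 -y-> q2 -y-> q1 -x-> q0 -y-> q2 -y-> q1 -x-> q0 -x-> q0 -x-> q0 -x-> q0 -y-> q2 -x-> q5 -x-> q5  → end q5, accepted
w2: Trace: q0 -y-> q2 -x-> q5 -y-> q1 -x-> q0 -x-> q0 -x-> q0 -y-> q2 -y-> q1 -x-> q0 -x-> q0 -y-> q2 -x-> q5 -x-> q5 -x-> q5 -y-> q1 -y-> q3 -y-> q5 -y-> q1  → end q1, rejected
w3: Trace: q0 -x-> q0 -x-> q0 -x-> q0 -x-> q0 -x-> q0 -x-> q0 -y-> q2 -y-> q1 -y-> q3 -y-> q5 -y-> q1 -y-> q3 -y-> q5 -y-> q1 -x-> q0 -y-> q2 -x-> q5 -y-> q1  → end q1, rejected
w4: Trace: q0 -x-> q0 -x-> q0 -x-> q0 -x-> q0 -x-> q0 -x-> q0 -x-> q0 -x-> q0 -y-> q2 -x-> q5 -x-> q5 -x-> q5 -x-> q5 -x-> q5 -y-> q1 -y-> q3 -x-> q0 -x-> q0 -x-> q0  → end q0, rejected
w5: Trace: q0 -x-> q0 -y-> q2 -x-> q5 -y-> q1 -x-> q0 -y-> q2 -x-> q5 -y-> q1 -y-> q3 -y-> q5 -y-> q1 -y-> q3 -y-> q5 -x-> q5  → end q5, accepted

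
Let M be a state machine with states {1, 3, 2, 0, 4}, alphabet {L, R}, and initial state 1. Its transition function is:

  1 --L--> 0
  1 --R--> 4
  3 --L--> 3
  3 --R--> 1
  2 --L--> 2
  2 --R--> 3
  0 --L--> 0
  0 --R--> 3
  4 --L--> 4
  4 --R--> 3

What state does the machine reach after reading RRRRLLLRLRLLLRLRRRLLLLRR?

Trace: 1 -R-> 4 -R-> 3 -R-> 1 -R-> 4 -L-> 4 -L-> 4 -L-> 4 -R-> 3 -L-> 3 -R-> 1 -L-> 0 -L-> 0 -L-> 0 -R-> 3 -L-> 3 -R-> 1 -R-> 4 -R-> 3 -L-> 3 -L-> 3 -L-> 3 -L-> 3 -R-> 1 -R-> 4

4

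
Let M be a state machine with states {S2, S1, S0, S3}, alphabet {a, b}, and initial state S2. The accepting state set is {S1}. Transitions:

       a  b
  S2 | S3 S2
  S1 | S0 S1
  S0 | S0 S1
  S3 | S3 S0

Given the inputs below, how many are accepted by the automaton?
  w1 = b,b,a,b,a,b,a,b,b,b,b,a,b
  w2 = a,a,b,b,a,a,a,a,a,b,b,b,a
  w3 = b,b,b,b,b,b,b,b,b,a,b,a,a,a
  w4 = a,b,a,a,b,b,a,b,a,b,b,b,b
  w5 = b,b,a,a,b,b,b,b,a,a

w1:
  start at S2
  read 'b': S2 → S2
  read 'b': S2 → S2
  read 'a': S2 → S3
  read 'b': S3 → S0
  read 'a': S0 → S0
  read 'b': S0 → S1
  read 'a': S1 → S0
  read 'b': S0 → S1
  read 'b': S1 → S1
  read 'b': S1 → S1
  read 'b': S1 → S1
  read 'a': S1 → S0
  read 'b': S0 → S1
  end S1, accepted
w2:
  start at S2
  read 'a': S2 → S3
  read 'a': S3 → S3
  read 'b': S3 → S0
  read 'b': S0 → S1
  read 'a': S1 → S0
  read 'a': S0 → S0
  read 'a': S0 → S0
  read 'a': S0 → S0
  read 'a': S0 → S0
  read 'b': S0 → S1
  read 'b': S1 → S1
  read 'b': S1 → S1
  read 'a': S1 → S0
  end S0, rejected
w3:
  start at S2
  read 'b': S2 → S2
  read 'b': S2 → S2
  read 'b': S2 → S2
  read 'b': S2 → S2
  read 'b': S2 → S2
  read 'b': S2 → S2
  read 'b': S2 → S2
  read 'b': S2 → S2
  read 'b': S2 → S2
  read 'a': S2 → S3
  read 'b': S3 → S0
  read 'a': S0 → S0
  read 'a': S0 → S0
  read 'a': S0 → S0
  end S0, rejected
w4:
  start at S2
  read 'a': S2 → S3
  read 'b': S3 → S0
  read 'a': S0 → S0
  read 'a': S0 → S0
  read 'b': S0 → S1
  read 'b': S1 → S1
  read 'a': S1 → S0
  read 'b': S0 → S1
  read 'a': S1 → S0
  read 'b': S0 → S1
  read 'b': S1 → S1
  read 'b': S1 → S1
  read 'b': S1 → S1
  end S1, accepted
w5:
  start at S2
  read 'b': S2 → S2
  read 'b': S2 → S2
  read 'a': S2 → S3
  read 'a': S3 → S3
  read 'b': S3 → S0
  read 'b': S0 → S1
  read 'b': S1 → S1
  read 'b': S1 → S1
  read 'a': S1 → S0
  read 'a': S0 → S0
  end S0, rejected

2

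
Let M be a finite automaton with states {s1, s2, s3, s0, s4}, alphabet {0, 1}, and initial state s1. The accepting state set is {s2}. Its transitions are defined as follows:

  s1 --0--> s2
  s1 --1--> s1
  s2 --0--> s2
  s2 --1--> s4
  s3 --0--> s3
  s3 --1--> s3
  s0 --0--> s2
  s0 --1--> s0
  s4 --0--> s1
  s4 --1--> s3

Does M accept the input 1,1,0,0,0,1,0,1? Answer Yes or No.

No

s1 → s1 → s1 → s2 → s2 → s2 → s4 → s1 → s1
End state s1 is not accepting.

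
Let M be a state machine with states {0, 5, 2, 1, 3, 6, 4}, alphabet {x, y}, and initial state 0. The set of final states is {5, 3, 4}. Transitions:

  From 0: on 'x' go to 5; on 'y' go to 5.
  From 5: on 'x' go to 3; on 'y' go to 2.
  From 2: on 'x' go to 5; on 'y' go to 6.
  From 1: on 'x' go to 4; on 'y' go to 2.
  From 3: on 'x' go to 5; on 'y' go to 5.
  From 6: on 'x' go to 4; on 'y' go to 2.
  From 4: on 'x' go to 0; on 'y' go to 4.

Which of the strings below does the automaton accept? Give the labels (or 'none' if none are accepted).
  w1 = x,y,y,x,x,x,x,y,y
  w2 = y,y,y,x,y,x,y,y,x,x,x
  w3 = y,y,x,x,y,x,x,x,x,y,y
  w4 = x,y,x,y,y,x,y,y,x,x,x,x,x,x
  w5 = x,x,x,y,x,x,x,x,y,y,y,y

w2, w4

w1: Trace: 0 -x-> 5 -y-> 2 -y-> 6 -x-> 4 -x-> 0 -x-> 5 -x-> 3 -y-> 5 -y-> 2  → end 2, rejected
w2: Trace: 0 -y-> 5 -y-> 2 -y-> 6 -x-> 4 -y-> 4 -x-> 0 -y-> 5 -y-> 2 -x-> 5 -x-> 3 -x-> 5  → end 5, accepted
w3: Trace: 0 -y-> 5 -y-> 2 -x-> 5 -x-> 3 -y-> 5 -x-> 3 -x-> 5 -x-> 3 -x-> 5 -y-> 2 -y-> 6  → end 6, rejected
w4: Trace: 0 -x-> 5 -y-> 2 -x-> 5 -y-> 2 -y-> 6 -x-> 4 -y-> 4 -y-> 4 -x-> 0 -x-> 5 -x-> 3 -x-> 5 -x-> 3 -x-> 5  → end 5, accepted
w5: Trace: 0 -x-> 5 -x-> 3 -x-> 5 -y-> 2 -x-> 5 -x-> 3 -x-> 5 -x-> 3 -y-> 5 -y-> 2 -y-> 6 -y-> 2  → end 2, rejected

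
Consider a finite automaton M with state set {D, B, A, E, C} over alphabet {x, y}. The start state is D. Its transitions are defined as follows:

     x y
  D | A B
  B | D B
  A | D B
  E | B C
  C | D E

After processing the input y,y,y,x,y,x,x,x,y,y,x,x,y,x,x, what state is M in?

Trace: D -y-> B -y-> B -y-> B -x-> D -y-> B -x-> D -x-> A -x-> D -y-> B -y-> B -x-> D -x-> A -y-> B -x-> D -x-> A

A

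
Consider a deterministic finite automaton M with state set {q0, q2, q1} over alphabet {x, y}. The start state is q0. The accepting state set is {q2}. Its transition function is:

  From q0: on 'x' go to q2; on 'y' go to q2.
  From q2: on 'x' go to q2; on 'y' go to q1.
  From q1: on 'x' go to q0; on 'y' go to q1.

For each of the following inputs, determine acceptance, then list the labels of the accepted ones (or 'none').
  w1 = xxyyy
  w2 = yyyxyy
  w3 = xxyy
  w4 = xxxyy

none

w1: Trace: q0 -x-> q2 -x-> q2 -y-> q1 -y-> q1 -y-> q1  → end q1, rejected
w2: Trace: q0 -y-> q2 -y-> q1 -y-> q1 -x-> q0 -y-> q2 -y-> q1  → end q1, rejected
w3: Trace: q0 -x-> q2 -x-> q2 -y-> q1 -y-> q1  → end q1, rejected
w4: Trace: q0 -x-> q2 -x-> q2 -x-> q2 -y-> q1 -y-> q1  → end q1, rejected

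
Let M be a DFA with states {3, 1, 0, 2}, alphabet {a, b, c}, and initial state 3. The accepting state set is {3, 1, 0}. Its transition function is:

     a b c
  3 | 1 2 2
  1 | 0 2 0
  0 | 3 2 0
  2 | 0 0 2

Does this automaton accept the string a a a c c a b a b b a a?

3 → 1 → 0 → 3 → 2 → 2 → 0 → 2 → 0 → 2 → 0 → 3 → 1
End state 1 is accepting.

Yes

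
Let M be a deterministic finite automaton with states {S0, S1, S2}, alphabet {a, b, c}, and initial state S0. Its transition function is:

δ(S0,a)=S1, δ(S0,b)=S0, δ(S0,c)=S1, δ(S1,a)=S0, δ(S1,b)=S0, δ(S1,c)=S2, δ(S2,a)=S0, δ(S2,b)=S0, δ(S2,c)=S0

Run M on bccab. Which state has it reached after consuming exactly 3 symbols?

S2

start at S0
read 'b': S0 → S0
read 'c': S0 → S1
read 'c': S1 → S2
After 3 symbols: S2.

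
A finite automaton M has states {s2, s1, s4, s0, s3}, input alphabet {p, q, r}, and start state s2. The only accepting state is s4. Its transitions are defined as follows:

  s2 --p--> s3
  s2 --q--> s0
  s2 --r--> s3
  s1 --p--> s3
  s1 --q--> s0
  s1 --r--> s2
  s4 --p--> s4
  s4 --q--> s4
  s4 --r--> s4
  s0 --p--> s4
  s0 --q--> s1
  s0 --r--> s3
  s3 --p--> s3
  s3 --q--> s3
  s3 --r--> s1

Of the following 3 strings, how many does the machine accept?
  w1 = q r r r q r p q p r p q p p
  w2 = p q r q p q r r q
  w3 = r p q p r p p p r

1

w1: s2 → s0 → s3 → s1 → s2 → s0 → s3 → s3 → s3 → s3 → s1 → s3 → s3 → s3 → s3  → end s3, rejected
w2: s2 → s3 → s3 → s1 → s0 → s4 → s4 → s4 → s4 → s4  → end s4, accepted
w3: s2 → s3 → s3 → s3 → s3 → s1 → s3 → s3 → s3 → s1  → end s1, rejected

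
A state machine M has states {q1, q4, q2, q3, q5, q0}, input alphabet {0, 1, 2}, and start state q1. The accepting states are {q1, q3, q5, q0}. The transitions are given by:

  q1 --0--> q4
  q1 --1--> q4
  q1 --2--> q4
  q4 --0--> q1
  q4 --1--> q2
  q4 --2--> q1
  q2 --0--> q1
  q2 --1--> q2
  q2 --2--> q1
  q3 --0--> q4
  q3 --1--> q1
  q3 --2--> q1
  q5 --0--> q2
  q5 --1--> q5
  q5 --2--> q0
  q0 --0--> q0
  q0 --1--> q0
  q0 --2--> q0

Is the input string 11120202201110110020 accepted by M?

start at q1
read '1': q1 → q4
read '1': q4 → q2
read '1': q2 → q2
read '2': q2 → q1
read '0': q1 → q4
read '2': q4 → q1
read '0': q1 → q4
read '2': q4 → q1
read '2': q1 → q4
read '0': q4 → q1
read '1': q1 → q4
read '1': q4 → q2
read '1': q2 → q2
read '0': q2 → q1
read '1': q1 → q4
read '1': q4 → q2
read '0': q2 → q1
read '0': q1 → q4
read '2': q4 → q1
read '0': q1 → q4
End state q4 is not accepting.

No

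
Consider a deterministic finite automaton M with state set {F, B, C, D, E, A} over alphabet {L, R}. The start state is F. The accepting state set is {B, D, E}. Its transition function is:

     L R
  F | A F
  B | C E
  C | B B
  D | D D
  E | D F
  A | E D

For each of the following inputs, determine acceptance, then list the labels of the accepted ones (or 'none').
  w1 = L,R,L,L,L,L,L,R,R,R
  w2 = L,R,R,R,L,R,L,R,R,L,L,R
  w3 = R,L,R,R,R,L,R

w1, w2, w3

w1: Trace: F -L-> A -R-> D -L-> D -L-> D -L-> D -L-> D -L-> D -R-> D -R-> D -R-> D  → end D, accepted
w2: Trace: F -L-> A -R-> D -R-> D -R-> D -L-> D -R-> D -L-> D -R-> D -R-> D -L-> D -L-> D -R-> D  → end D, accepted
w3: Trace: F -R-> F -L-> A -R-> D -R-> D -R-> D -L-> D -R-> D  → end D, accepted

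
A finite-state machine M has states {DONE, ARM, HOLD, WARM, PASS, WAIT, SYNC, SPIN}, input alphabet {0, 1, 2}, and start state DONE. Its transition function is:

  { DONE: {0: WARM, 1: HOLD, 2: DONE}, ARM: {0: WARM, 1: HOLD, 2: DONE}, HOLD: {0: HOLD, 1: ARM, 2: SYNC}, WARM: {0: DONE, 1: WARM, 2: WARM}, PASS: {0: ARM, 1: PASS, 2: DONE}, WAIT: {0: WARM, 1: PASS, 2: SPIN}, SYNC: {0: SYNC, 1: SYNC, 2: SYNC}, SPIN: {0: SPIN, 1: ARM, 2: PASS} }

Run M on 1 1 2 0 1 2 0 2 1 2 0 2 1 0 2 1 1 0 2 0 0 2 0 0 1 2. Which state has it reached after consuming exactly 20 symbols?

SYNC

Trace: DONE -1-> HOLD -1-> ARM -2-> DONE -0-> WARM -1-> WARM -2-> WARM -0-> DONE -2-> DONE -1-> HOLD -2-> SYNC -0-> SYNC -2-> SYNC -1-> SYNC -0-> SYNC -2-> SYNC -1-> SYNC -1-> SYNC -0-> SYNC -2-> SYNC -0-> SYNC
After 20 symbols: SYNC.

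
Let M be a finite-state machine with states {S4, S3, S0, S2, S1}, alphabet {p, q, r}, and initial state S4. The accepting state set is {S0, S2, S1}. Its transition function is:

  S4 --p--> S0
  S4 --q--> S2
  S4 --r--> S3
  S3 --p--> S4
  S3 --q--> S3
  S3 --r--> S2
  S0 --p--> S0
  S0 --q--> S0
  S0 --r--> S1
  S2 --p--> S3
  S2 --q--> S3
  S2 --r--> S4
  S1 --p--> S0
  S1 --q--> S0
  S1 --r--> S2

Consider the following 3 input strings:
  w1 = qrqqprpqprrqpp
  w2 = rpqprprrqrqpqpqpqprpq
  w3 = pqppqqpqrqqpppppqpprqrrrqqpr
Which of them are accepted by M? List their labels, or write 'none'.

w2

w1: Trace: S4 -q-> S2 -r-> S4 -q-> S2 -q-> S3 -p-> S4 -r-> S3 -p-> S4 -q-> S2 -p-> S3 -r-> S2 -r-> S4 -q-> S2 -p-> S3 -p-> S4  → end S4, rejected
w2: Trace: S4 -r-> S3 -p-> S4 -q-> S2 -p-> S3 -r-> S2 -p-> S3 -r-> S2 -r-> S4 -q-> S2 -r-> S4 -q-> S2 -p-> S3 -q-> S3 -p-> S4 -q-> S2 -p-> S3 -q-> S3 -p-> S4 -r-> S3 -p-> S4 -q-> S2  → end S2, accepted
w3: Trace: S4 -p-> S0 -q-> S0 -p-> S0 -p-> S0 -q-> S0 -q-> S0 -p-> S0 -q-> S0 -r-> S1 -q-> S0 -q-> S0 -p-> S0 -p-> S0 -p-> S0 -p-> S0 -p-> S0 -q-> S0 -p-> S0 -p-> S0 -r-> S1 -q-> S0 -r-> S1 -r-> S2 -r-> S4 -q-> S2 -q-> S3 -p-> S4 -r-> S3  → end S3, rejected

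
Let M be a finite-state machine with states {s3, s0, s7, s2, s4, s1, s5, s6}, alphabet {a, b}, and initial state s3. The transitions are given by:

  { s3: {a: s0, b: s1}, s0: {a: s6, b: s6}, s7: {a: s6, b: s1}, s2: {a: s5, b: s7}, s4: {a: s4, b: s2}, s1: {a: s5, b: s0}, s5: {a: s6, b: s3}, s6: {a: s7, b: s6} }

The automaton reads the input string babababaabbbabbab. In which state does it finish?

start at s3
read 'b': s3 → s1
read 'a': s1 → s5
read 'b': s5 → s3
read 'a': s3 → s0
read 'b': s0 → s6
read 'a': s6 → s7
read 'b': s7 → s1
read 'a': s1 → s5
read 'a': s5 → s6
read 'b': s6 → s6
read 'b': s6 → s6
read 'b': s6 → s6
read 'a': s6 → s7
read 'b': s7 → s1
read 'b': s1 → s0
read 'a': s0 → s6
read 'b': s6 → s6

s6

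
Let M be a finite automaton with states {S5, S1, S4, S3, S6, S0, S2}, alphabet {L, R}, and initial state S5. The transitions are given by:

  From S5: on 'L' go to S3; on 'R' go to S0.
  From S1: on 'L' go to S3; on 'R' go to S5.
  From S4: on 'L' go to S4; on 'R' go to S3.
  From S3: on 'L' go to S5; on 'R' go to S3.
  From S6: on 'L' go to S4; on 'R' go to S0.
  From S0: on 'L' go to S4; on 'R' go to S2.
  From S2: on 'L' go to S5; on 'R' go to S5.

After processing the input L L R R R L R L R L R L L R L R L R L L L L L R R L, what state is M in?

S5 → S3 → S5 → S0 → S2 → S5 → S3 → S3 → S5 → S0 → S4 → S3 → S5 → S3 → S3 → S5 → S0 → S4 → S3 → S5 → S3 → S5 → S3 → S5 → S0 → S2 → S5

S5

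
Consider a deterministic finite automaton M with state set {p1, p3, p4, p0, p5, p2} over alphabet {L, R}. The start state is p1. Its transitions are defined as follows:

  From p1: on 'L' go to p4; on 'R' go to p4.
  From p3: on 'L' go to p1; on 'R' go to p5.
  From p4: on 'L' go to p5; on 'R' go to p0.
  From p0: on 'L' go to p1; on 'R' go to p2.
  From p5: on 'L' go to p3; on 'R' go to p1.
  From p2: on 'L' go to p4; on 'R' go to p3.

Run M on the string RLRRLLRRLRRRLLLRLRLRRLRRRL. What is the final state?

p4

Trace: p1 -R-> p4 -L-> p5 -R-> p1 -R-> p4 -L-> p5 -L-> p3 -R-> p5 -R-> p1 -L-> p4 -R-> p0 -R-> p2 -R-> p3 -L-> p1 -L-> p4 -L-> p5 -R-> p1 -L-> p4 -R-> p0 -L-> p1 -R-> p4 -R-> p0 -L-> p1 -R-> p4 -R-> p0 -R-> p2 -L-> p4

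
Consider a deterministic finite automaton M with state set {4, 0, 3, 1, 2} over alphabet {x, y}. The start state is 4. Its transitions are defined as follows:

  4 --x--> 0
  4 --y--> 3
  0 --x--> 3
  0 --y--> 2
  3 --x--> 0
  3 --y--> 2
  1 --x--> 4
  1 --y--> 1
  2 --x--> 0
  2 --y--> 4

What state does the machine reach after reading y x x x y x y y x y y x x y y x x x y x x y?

2

4 → 3 → 0 → 3 → 0 → 2 → 0 → 2 → 4 → 0 → 2 → 4 → 0 → 3 → 2 → 4 → 0 → 3 → 0 → 2 → 0 → 3 → 2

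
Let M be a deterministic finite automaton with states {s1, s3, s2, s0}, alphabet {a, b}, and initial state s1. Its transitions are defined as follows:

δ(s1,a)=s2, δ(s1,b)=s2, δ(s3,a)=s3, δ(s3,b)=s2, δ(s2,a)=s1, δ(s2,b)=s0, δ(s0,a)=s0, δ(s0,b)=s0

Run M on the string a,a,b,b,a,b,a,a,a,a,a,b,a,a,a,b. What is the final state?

start at s1
read 'a': s1 → s2
read 'a': s2 → s1
read 'b': s1 → s2
read 'b': s2 → s0
read 'a': s0 → s0
read 'b': s0 → s0
read 'a': s0 → s0
read 'a': s0 → s0
read 'a': s0 → s0
read 'a': s0 → s0
read 'a': s0 → s0
read 'b': s0 → s0
read 'a': s0 → s0
read 'a': s0 → s0
read 'a': s0 → s0
read 'b': s0 → s0

s0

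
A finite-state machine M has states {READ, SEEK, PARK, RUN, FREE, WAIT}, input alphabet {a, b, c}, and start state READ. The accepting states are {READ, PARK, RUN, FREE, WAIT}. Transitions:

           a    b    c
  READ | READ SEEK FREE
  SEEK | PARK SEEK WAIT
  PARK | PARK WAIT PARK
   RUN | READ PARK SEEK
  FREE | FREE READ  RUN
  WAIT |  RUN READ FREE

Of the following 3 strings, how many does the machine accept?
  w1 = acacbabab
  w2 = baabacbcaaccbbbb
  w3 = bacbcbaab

1

w1:
  start at READ
  read 'a': READ → READ
  read 'c': READ → FREE
  read 'a': FREE → FREE
  read 'c': FREE → RUN
  read 'b': RUN → PARK
  read 'a': PARK → PARK
  read 'b': PARK → WAIT
  read 'a': WAIT → RUN
  read 'b': RUN → PARK
  end PARK, accepted
w2:
  start at READ
  read 'b': READ → SEEK
  read 'a': SEEK → PARK
  read 'a': PARK → PARK
  read 'b': PARK → WAIT
  read 'a': WAIT → RUN
  read 'c': RUN → SEEK
  read 'b': SEEK → SEEK
  read 'c': SEEK → WAIT
  read 'a': WAIT → RUN
  read 'a': RUN → READ
  read 'c': READ → FREE
  read 'c': FREE → RUN
  read 'b': RUN → PARK
  read 'b': PARK → WAIT
  read 'b': WAIT → READ
  read 'b': READ → SEEK
  end SEEK, rejected
w3:
  start at READ
  read 'b': READ → SEEK
  read 'a': SEEK → PARK
  read 'c': PARK → PARK
  read 'b': PARK → WAIT
  read 'c': WAIT → FREE
  read 'b': FREE → READ
  read 'a': READ → READ
  read 'a': READ → READ
  read 'b': READ → SEEK
  end SEEK, rejected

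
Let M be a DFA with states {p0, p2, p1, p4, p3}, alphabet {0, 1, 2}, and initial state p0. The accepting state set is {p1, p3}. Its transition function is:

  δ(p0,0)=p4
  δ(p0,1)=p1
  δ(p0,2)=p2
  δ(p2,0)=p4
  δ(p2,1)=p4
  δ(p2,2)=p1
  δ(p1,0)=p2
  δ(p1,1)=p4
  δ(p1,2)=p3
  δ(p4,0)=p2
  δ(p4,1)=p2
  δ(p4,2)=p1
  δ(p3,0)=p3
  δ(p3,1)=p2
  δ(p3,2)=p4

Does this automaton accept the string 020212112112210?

start at p0
read '0': p0 → p4
read '2': p4 → p1
read '0': p1 → p2
read '2': p2 → p1
read '1': p1 → p4
read '2': p4 → p1
read '1': p1 → p4
read '1': p4 → p2
read '2': p2 → p1
read '1': p1 → p4
read '1': p4 → p2
read '2': p2 → p1
read '2': p1 → p3
read '1': p3 → p2
read '0': p2 → p4
End state p4 is not accepting.

No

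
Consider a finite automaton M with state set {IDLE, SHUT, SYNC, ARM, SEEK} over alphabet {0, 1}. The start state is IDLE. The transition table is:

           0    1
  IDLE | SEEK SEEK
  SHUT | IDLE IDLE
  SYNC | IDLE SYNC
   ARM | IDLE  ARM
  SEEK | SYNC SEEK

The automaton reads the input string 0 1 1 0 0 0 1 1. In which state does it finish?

IDLE → SEEK → SEEK → SEEK → SYNC → IDLE → SEEK → SEEK → SEEK

SEEK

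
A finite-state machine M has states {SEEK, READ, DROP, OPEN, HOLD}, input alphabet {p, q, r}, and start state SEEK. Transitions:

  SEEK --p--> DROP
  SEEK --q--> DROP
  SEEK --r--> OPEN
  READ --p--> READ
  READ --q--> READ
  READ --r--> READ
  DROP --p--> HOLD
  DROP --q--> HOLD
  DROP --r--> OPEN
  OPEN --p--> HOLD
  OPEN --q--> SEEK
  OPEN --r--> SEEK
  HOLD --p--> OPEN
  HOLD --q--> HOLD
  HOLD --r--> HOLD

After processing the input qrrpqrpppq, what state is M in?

SEEK

SEEK → DROP → OPEN → SEEK → DROP → HOLD → HOLD → OPEN → HOLD → OPEN → SEEK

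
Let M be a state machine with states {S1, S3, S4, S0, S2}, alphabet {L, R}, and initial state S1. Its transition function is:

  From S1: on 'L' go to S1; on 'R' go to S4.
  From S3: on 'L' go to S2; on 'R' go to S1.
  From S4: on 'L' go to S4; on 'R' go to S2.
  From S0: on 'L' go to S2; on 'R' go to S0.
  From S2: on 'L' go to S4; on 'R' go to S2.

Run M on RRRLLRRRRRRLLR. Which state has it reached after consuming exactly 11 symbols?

S1 → S4 → S2 → S2 → S4 → S4 → S2 → S2 → S2 → S2 → S2 → S2
After 11 symbols: S2.

S2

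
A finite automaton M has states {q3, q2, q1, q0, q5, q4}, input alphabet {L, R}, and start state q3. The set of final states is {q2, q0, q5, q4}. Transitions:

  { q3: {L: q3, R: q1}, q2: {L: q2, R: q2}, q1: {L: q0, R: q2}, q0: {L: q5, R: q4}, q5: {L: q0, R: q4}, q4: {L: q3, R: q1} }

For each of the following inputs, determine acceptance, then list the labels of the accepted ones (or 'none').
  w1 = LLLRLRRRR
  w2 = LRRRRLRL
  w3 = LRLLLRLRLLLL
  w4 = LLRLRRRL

w1, w2, w3, w4

w1: q3 → q3 → q3 → q3 → q1 → q0 → q4 → q1 → q2 → q2  → end q2, accepted
w2: q3 → q3 → q1 → q2 → q2 → q2 → q2 → q2 → q2  → end q2, accepted
w3: q3 → q3 → q1 → q0 → q5 → q0 → q4 → q3 → q1 → q0 → q5 → q0 → q5  → end q5, accepted
w4: q3 → q3 → q3 → q1 → q0 → q4 → q1 → q2 → q2  → end q2, accepted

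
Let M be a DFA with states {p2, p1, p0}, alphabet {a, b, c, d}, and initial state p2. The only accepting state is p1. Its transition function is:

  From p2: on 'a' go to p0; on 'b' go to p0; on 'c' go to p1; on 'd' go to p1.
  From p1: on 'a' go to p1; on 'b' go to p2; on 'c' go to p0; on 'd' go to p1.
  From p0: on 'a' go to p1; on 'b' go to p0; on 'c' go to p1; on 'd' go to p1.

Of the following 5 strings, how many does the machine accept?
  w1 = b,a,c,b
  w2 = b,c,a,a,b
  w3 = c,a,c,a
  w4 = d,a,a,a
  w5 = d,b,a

2

w1:
  start at p2
  read 'b': p2 → p0
  read 'a': p0 → p1
  read 'c': p1 → p0
  read 'b': p0 → p0
  end p0, rejected
w2:
  start at p2
  read 'b': p2 → p0
  read 'c': p0 → p1
  read 'a': p1 → p1
  read 'a': p1 → p1
  read 'b': p1 → p2
  end p2, rejected
w3:
  start at p2
  read 'c': p2 → p1
  read 'a': p1 → p1
  read 'c': p1 → p0
  read 'a': p0 → p1
  end p1, accepted
w4:
  start at p2
  read 'd': p2 → p1
  read 'a': p1 → p1
  read 'a': p1 → p1
  read 'a': p1 → p1
  end p1, accepted
w5:
  start at p2
  read 'd': p2 → p1
  read 'b': p1 → p2
  read 'a': p2 → p0
  end p0, rejected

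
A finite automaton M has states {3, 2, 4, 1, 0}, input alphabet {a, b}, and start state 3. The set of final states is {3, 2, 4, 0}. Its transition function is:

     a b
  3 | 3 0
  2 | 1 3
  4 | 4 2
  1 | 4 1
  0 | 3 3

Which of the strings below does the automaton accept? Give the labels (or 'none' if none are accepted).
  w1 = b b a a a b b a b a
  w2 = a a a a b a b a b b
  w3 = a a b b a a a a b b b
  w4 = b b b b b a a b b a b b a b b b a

w1: 3 → 0 → 3 → 3 → 3 → 3 → 0 → 3 → 3 → 0 → 3  → end 3, accepted
w2: 3 → 3 → 3 → 3 → 3 → 0 → 3 → 0 → 3 → 0 → 3  → end 3, accepted
w3: 3 → 3 → 3 → 0 → 3 → 3 → 3 → 3 → 3 → 0 → 3 → 0  → end 0, accepted
w4: 3 → 0 → 3 → 0 → 3 → 0 → 3 → 3 → 0 → 3 → 3 → 0 → 3 → 3 → 0 → 3 → 0 → 3  → end 3, accepted

w1, w2, w3, w4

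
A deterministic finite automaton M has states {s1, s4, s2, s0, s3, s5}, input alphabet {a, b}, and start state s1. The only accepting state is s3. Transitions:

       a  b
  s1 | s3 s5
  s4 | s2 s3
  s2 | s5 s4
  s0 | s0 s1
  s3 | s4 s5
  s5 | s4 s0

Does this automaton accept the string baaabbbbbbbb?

No

start at s1
read 'b': s1 → s5
read 'a': s5 → s4
read 'a': s4 → s2
read 'a': s2 → s5
read 'b': s5 → s0
read 'b': s0 → s1
read 'b': s1 → s5
read 'b': s5 → s0
read 'b': s0 → s1
read 'b': s1 → s5
read 'b': s5 → s0
read 'b': s0 → s1
End state s1 is not accepting.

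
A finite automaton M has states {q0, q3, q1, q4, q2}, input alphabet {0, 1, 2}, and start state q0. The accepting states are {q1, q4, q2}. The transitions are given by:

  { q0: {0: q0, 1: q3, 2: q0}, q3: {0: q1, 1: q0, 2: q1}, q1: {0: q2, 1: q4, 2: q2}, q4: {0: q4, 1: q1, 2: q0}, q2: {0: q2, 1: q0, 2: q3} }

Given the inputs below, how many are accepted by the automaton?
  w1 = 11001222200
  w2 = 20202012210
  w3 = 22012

2

w1: q0 → q3 → q0 → q0 → q0 → q3 → q1 → q2 → q3 → q1 → q2 → q2  → end q2, accepted
w2: q0 → q0 → q0 → q0 → q0 → q0 → q0 → q3 → q1 → q2 → q0 → q0  → end q0, rejected
w3: q0 → q0 → q0 → q0 → q3 → q1  → end q1, accepted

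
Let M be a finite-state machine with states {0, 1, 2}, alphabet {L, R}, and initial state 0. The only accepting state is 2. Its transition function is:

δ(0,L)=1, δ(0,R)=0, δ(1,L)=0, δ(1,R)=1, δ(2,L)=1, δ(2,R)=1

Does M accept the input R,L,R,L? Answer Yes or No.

No

start at 0
read 'R': 0 → 0
read 'L': 0 → 1
read 'R': 1 → 1
read 'L': 1 → 0
End state 0 is not accepting.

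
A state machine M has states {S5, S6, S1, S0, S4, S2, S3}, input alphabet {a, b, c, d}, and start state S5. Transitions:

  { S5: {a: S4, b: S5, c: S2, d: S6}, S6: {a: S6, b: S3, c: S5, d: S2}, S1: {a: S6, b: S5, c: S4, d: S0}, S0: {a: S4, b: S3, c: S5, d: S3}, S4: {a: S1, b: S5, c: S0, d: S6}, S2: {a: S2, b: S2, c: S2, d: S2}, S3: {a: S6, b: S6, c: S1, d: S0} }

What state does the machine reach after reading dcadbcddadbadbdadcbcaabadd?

S5 → S6 → S5 → S4 → S6 → S3 → S1 → S0 → S3 → S6 → S2 → S2 → S2 → S2 → S2 → S2 → S2 → S2 → S2 → S2 → S2 → S2 → S2 → S2 → S2 → S2 → S2

S2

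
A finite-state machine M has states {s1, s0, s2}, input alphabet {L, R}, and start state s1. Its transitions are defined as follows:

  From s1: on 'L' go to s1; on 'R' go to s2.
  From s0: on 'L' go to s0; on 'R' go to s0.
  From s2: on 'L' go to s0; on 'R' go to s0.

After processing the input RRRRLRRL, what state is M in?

s0

s1 → s2 → s0 → s0 → s0 → s0 → s0 → s0 → s0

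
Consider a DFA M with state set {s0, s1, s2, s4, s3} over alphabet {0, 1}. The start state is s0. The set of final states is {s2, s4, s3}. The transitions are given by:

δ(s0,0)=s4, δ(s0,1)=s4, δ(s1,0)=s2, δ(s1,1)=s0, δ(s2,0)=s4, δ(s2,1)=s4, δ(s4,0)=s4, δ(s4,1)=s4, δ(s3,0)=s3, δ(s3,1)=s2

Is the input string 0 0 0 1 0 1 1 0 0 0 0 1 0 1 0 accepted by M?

start at s0
read '0': s0 → s4
read '0': s4 → s4
read '0': s4 → s4
read '1': s4 → s4
read '0': s4 → s4
read '1': s4 → s4
read '1': s4 → s4
read '0': s4 → s4
read '0': s4 → s4
read '0': s4 → s4
read '0': s4 → s4
read '1': s4 → s4
read '0': s4 → s4
read '1': s4 → s4
read '0': s4 → s4
End state s4 is accepting.

Yes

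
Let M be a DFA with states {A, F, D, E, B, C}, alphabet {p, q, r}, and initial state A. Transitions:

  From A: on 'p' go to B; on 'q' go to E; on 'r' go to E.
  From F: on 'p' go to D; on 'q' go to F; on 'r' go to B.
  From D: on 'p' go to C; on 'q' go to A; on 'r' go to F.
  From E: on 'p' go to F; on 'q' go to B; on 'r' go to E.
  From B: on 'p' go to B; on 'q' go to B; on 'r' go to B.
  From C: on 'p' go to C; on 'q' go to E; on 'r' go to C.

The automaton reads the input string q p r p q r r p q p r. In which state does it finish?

B

start at A
read 'q': A → E
read 'p': E → F
read 'r': F → B
read 'p': B → B
read 'q': B → B
read 'r': B → B
read 'r': B → B
read 'p': B → B
read 'q': B → B
read 'p': B → B
read 'r': B → B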